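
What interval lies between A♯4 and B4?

minor second

Counting letters A–B gives a second.
A#→B = 1 semitone, 1 narrower than the major second (2), so minor.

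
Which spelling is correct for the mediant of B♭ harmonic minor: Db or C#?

Db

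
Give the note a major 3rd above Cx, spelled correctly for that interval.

A third above C lands on the letter E.
A major third spans 4 semitones, so C## moves to pitch class 6. On the letter E that is E##.

E##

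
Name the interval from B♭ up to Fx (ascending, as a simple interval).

doubly augmented fifth

Counting letters B–C–D–E–F gives a fifth.
Bb→F## = 9 semitones, 2 wider than the perfect fifth (7), so doubly augmented.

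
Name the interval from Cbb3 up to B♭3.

Counting letters C–D–E–F–G–A–B gives a seventh.
Cbb→Bb = 12 semitones, 1 wider than the major seventh (11), so augmented.

augmented seventh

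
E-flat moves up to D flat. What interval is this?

Counting letters E–F–G–A–B–C–D gives a seventh.
Eb→Db = 10 semitones, 1 narrower than the major seventh (11), so minor.

minor seventh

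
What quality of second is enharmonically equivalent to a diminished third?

major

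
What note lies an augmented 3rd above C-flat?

E

A third above C lands on the letter E.
An augmented third spans 5 semitones, so Cb moves to pitch class 4. On the letter E that is E.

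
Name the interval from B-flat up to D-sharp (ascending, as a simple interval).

Counting letters B–C–D gives a third.
Bb→D# = 5 semitones, 1 wider than the major third (4), so augmented.

augmented third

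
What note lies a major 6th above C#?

A sixth above C lands on the letter A.
A major sixth spans 9 semitones, so C# moves to pitch class 10. On the letter A that is A#.

A#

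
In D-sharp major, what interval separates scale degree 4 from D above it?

diminished fifth

Scale degree 4 of D# major is G#.
G# up to D: letters G→D make it a fifth; 6 semitones makes it diminished.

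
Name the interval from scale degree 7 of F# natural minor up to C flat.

Scale degree 7 of F# natural minor is E.
E up to Cb: letters E→C make it a sixth; 7 semitones makes it diminished.

diminished sixth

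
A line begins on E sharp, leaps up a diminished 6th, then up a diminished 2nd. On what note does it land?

A diminished sixth up from E# is C (letter C, 7 semitones up).
A diminished second up from C is Dbb (letter D, 0 semitones up).

Dbb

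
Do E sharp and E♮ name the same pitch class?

Two spellings are enharmonically equivalent only if they share a pitch class.
Here E# → 5, E → 4; 4 ≠ 5, so they are not.

No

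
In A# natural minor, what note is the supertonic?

Degree 2 takes the letter 1 step above A, which is B.
In natural minor, degree 2 sits 2 semitones above the tonic. A# + 2 semitones is pitch class 0, spelled on B as B#.

B#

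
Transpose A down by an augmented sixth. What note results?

Cb

A sixth below A lands on the letter C.
An augmented sixth spans 10 semitones, so A moves to pitch class 11. On the letter C that is Cb.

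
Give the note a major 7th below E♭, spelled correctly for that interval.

Fb

A seventh below E lands on the letter F.
A major seventh spans 11 semitones, so Eb moves to pitch class 4. On the letter F that is Fb.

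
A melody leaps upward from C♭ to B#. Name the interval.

Counting letters C–D–E–F–G–A–B gives a seventh.
Cb→B# = 13 semitones, 2 wider than the major seventh (11), so doubly augmented.

doubly augmented seventh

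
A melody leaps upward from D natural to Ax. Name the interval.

The letter names run D→A, a span of 4 letter steps, so the interval is some kind of fifth.
D to A## is 9 semitones. A perfect fifth is 7, so 9 makes it doubly augmented.

doubly augmented fifth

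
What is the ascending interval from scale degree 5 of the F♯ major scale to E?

Scale degree 5 of F# major is C#.
C# up to E: letters C→E make it a third; 3 semitones makes it minor.

minor third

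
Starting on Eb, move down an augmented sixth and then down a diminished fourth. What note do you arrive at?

Db

An augmented sixth down from Eb is Gbb (letter G, 10 semitones down).
A diminished fourth down from Gbb is Db (letter D, 4 semitones down).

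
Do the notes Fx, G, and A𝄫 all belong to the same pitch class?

F## is pitch class 7; G is pitch class 7; Abb is pitch class 7.
All spellings map to pitch class 7, so they are enharmonically equivalent.

Yes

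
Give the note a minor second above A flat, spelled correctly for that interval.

Bbb

A up a major second is B, so the target letter is B.
From Ab, a minor second is 1 semitone up: Bbb.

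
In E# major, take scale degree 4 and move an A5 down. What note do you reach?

D

Scale degree 4 of E# major is A#.
An augmented fifth (8 semitones) below A# lands on the letter D, giving D.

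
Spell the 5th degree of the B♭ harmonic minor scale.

F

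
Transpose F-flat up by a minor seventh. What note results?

F up a major seventh is E, so the target letter is E.
From Fb, a minor seventh is 10 semitones up: Ebb.

Ebb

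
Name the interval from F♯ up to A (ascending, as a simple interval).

minor third

Counting letters F–G–A gives a third.
F#→A = 3 semitones, 1 narrower than the major third (4), so minor.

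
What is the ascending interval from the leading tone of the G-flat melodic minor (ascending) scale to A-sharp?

augmented third

The leading tone of Gb melodic minor (ascending) is F.
F up to A#: letters F→A make it a third; 5 semitones makes it augmented.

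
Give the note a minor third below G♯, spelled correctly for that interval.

A third below G lands on the letter E.
A minor third spans 3 semitones, so G# moves to pitch class 5. On the letter E that is E#.

E#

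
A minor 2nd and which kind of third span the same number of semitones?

doubly diminished

A minor second spans 1 semitone.
A third spanning 1 semitone is doubly diminished (the major third is 4).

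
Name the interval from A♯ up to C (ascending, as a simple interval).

diminished third

Counting letters A–B–C gives a third.
A#→C = 2 semitones, 2 narrower than the major third (4), so diminished.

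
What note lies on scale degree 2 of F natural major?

G

Degree 2 takes the letter 1 step above F, which is G.
In major, degree 2 sits 2 semitones above the tonic. F + 2 semitones is pitch class 7, spelled on G as G.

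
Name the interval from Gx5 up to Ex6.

The letter names run G→E, a span of 5 letter steps, so the interval is some kind of sixth.
G## to E## is 9 semitones. A major sixth is 9, so 9 makes it major.

major sixth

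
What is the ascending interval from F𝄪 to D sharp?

Counting letters F–G–A–B–C–D gives a sixth.
F##→D# = 8 semitones, 1 narrower than the major sixth (9), so minor.

minor sixth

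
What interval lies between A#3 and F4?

Counting letters A–B–C–D–E–F gives a sixth.
A#→F = 7 semitones, 2 narrower than the major sixth (9), so diminished.

diminished sixth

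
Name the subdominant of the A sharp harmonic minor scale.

D#

The A# harmonic minor scale runs A# B# C# D# E# F# G##.
Degree 4 is D#.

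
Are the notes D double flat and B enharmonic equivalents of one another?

No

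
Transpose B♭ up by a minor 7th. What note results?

Ab

B up a major seventh is A#, so the target letter is A.
From Bb, a minor seventh is 10 semitones up: Ab.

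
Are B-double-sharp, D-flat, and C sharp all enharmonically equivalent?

Yes

B## is pitch class 1; Db is pitch class 1; C# is pitch class 1.
All spellings map to pitch class 1, so they are enharmonically equivalent.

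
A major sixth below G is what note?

G down a major sixth is Bb, so the target letter is B.
From G, a major sixth is 9 semitones down: Bb.

Bb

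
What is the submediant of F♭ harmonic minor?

The Fb harmonic minor scale runs Fb Gb Abb Bbb Cb Dbb Eb.
Degree 6 is Dbb.

Dbb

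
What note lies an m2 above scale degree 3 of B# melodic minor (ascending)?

Scale degree 3 of B# melodic minor (ascending) is D#.
A minor second (1 semitone) above D# lands on the letter E, giving E.

E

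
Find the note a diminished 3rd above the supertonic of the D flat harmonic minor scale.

The supertonic of Db harmonic minor is Eb.
A diminished third (2 semitones) above Eb lands on the letter G, giving Gbb.

Gbb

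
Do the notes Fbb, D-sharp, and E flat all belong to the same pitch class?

Yes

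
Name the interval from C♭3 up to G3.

Counting letters C–D–E–F–G gives a fifth.
Cb→G = 8 semitones, 1 wider than the perfect fifth (7), so augmented.

augmented fifth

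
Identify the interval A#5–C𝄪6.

The letter names run A→C, a span of 2 letter steps, so the interval is some kind of third.
A# to C## is 4 semitones. A major third is 4, so 4 makes it major.

major third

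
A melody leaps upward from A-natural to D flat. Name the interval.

diminished fourth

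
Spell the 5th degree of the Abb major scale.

The Abb major scale runs Abb Bbb Cb Dbb Ebb Fb Gb.
Degree 5 is Ebb.

Ebb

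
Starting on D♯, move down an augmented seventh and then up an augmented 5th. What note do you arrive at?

B

An augmented seventh down from D# is Eb (letter E, 12 semitones down).
An augmented fifth up from Eb is B (letter B, 8 semitones up).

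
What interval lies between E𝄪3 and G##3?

Counting letters E–F–G gives a third.
E##→G## = 3 semitones, 1 narrower than the major third (4), so minor.

minor third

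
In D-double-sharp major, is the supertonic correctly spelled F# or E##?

E##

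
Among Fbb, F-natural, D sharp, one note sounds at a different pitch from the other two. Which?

In 12-tone equal temperament, enharmonic equivalents share a pitch class. Fbb is pitch class 3; F is pitch class 5; D# is pitch class 3.
Fbb and D# share pitch class 3, while F is pitch class 5.

F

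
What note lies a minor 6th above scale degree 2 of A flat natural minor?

Gb

Scale degree 2 of Ab natural minor is Bb.
A minor sixth (8 semitones) above Bb lands on the letter G, giving Gb.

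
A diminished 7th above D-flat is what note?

D up a major seventh is C#, so the target letter is C.
From Db, a diminished seventh is 9 semitones up: Cbb.

Cbb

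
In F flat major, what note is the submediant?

The Fb major scale runs Fb Gb Ab Bbb Cb Db Eb.
Degree 6 is Db.

Db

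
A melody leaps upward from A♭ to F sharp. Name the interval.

augmented sixth

Counting letters A–B–C–D–E–F gives a sixth.
Ab→F# = 10 semitones, 1 wider than the major sixth (9), so augmented.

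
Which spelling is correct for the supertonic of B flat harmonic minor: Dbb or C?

Each scale degree takes a distinct letter name. Degree 2 of a scale on B must use the letter C.
C and Dbb are enharmonically the same pitch, but only C uses the letter C, so it is the correct spelling here.

C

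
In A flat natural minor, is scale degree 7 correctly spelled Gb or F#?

Gb

Each scale degree takes a distinct letter name. Degree 7 of a scale on A must use the letter G.
Gb and F# are enharmonically the same pitch, but only Gb uses the letter G, so it is the correct spelling here.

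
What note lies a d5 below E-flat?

A fifth below E lands on the letter A.
A diminished fifth spans 6 semitones, so Eb moves to pitch class 9. On the letter A that is A.

A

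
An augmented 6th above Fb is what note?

D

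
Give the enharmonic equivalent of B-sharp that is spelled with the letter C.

C

B# is pitch class 0. The letter C alone is pitch class 0.
Pitch class 0 on C needs no accidental: C.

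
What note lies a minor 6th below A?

C#

A sixth below A lands on the letter C.
A minor sixth spans 8 semitones, so A moves to pitch class 1. On the letter C that is C#.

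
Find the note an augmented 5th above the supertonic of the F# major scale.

The supertonic of F# major is G#.
An augmented fifth (8 semitones) above G# lands on the letter D, giving D##.

D##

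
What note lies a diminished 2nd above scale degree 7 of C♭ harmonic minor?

Cbb

Scale degree 7 of Cb harmonic minor is Bb.
A diminished second (0 semitones) above Bb lands on the letter C, giving Cbb.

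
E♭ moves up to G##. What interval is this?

doubly augmented third

The letter names run E→G, a span of 2 letter steps, so the interval is some kind of third.
Eb to G## is 6 semitones. A major third is 4, so 6 makes it doubly augmented.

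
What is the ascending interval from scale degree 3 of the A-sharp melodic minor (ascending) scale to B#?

major seventh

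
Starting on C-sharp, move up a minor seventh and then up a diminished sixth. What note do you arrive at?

Gb

A minor seventh up from C# is B (letter B, 10 semitones up).
A diminished sixth up from B is Gb (letter G, 7 semitones up).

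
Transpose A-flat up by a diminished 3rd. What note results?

Cbb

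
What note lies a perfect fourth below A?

A fourth below A lands on the letter E.
A perfect fourth spans 5 semitones, so A moves to pitch class 4. On the letter E that is E.

E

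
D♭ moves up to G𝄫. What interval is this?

Counting letters D–E–F–G gives a fourth.
Db→Gbb = 4 semitones, 1 narrower than the perfect fourth (5), so diminished.

diminished fourth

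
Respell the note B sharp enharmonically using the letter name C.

B# is pitch class 0. The letter C alone is pitch class 0.
Pitch class 0 on C needs no accidental: C.

C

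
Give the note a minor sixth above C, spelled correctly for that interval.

Ab

A sixth above C lands on the letter A.
A minor sixth spans 8 semitones, so C moves to pitch class 8. On the letter A that is Ab.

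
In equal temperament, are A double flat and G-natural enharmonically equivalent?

Yes

Abb = pitch class 7 and G = pitch class 7 — the same pitch class, so they are enharmonic equivalents.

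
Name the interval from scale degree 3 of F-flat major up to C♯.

augmented third

Scale degree 3 of Fb major is Ab.
Ab up to C#: letters A→C make it a third; 5 semitones makes it augmented.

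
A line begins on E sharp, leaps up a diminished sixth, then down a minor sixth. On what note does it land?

A diminished sixth up from E# is C (letter C, 7 semitones up).
A minor sixth down from C is E (letter E, 8 semitones down).

E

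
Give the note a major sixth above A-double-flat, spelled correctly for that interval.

Fb

A sixth above A lands on the letter F.
A major sixth spans 9 semitones, so Abb moves to pitch class 4. On the letter F that is Fb.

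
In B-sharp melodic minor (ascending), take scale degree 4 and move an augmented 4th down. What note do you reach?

B

Scale degree 4 of B# melodic minor (ascending) is E#.
An augmented fourth (6 semitones) below E# lands on the letter B, giving B.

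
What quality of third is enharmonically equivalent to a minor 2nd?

A minor second spans 1 semitone.
A third spanning 1 semitone is doubly diminished (the major third is 4).

doubly diminished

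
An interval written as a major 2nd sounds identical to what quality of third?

diminished

A major second spans 2 semitones.
A third spanning 2 semitones is diminished (the major third is 4).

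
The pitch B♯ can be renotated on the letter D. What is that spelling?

Dbb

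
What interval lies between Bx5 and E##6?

perfect fourth

Counting letters B–C–D–E gives a fourth.
B##→E## = 5 semitones, exactly the perfect fourth.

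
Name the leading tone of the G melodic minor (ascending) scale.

The G melodic minor (ascending) scale runs G A Bb C D E F#.
Degree 7 is F#.

F#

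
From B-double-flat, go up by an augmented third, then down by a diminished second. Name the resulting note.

An augmented third up from Bbb is D (letter D, 5 semitones up).
A diminished second down from D is C## (letter C, 0 semitones down).

C##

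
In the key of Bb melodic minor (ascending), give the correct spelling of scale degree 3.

Degree 3 takes the letter 2 steps above B, which is D.
In melodic minor (ascending), degree 3 sits 3 semitones above the tonic. Bb + 3 semitones is pitch class 1, spelled on D as Db.

Db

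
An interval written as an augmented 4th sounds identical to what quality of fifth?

diminished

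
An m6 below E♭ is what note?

G

A sixth below E lands on the letter G.
A minor sixth spans 8 semitones, so Eb moves to pitch class 7. On the letter G that is G.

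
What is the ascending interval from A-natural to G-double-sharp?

augmented seventh

The letter names run A→G, a span of 6 letter steps, so the interval is some kind of seventh.
A to G## is 12 semitones. A major seventh is 11, so 12 makes it augmented.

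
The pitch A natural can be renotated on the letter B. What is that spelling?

Bbb

Plain B sits 2 semitones above A, so on the letter B the same pitch needs a double flat: Bbb.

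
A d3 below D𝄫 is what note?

Bb

A third below D lands on the letter B.
A diminished third spans 2 semitones, so Dbb moves to pitch class 10. On the letter B that is Bb.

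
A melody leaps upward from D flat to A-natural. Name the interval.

augmented fifth

Counting letters D–E–F–G–A gives a fifth.
Db→A = 8 semitones, 1 wider than the perfect fifth (7), so augmented.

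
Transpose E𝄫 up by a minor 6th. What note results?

Cbb

A sixth above E lands on the letter C.
A minor sixth spans 8 semitones, so Ebb moves to pitch class 10. On the letter C that is Cbb.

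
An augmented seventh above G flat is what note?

G up a major seventh is F#, so the target letter is F.
From Gb, an augmented seventh is 12 semitones up: F#.

F#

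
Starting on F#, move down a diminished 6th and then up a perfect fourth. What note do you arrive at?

A diminished sixth down from F# is A## (letter A, 7 semitones down).
A perfect fourth up from A## is D## (letter D, 5 semitones up).

D##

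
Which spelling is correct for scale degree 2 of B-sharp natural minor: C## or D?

C##

Each scale degree takes a distinct letter name. Degree 2 of a scale on B must use the letter C.
C## and D are enharmonically the same pitch, but only C## uses the letter C, so it is the correct spelling here.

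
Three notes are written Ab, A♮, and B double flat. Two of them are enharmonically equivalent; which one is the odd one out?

In 12-tone equal temperament, enharmonic equivalents share a pitch class. Ab is pitch class 8; A is pitch class 9; Bbb is pitch class 9.
A and Bbb share pitch class 9, while Ab is pitch class 8.

Ab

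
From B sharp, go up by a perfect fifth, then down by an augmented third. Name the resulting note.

A perfect fifth up from B# is F## (letter F, 7 semitones up).
An augmented third down from F## is D (letter D, 5 semitones down).

D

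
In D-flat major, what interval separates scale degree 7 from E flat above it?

Scale degree 7 of Db major is C.
C up to Eb: letters C→E make it a third; 3 semitones makes it minor.

minor third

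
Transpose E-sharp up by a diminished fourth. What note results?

A fourth above E lands on the letter A.
A diminished fourth spans 4 semitones, so E# moves to pitch class 9. On the letter A that is A.

A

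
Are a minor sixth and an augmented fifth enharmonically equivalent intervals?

Yes

A minor sixth spans 8 semitones; an augmented fifth spans 8.
They are enharmonically equivalent.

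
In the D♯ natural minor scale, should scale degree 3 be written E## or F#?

Each scale degree takes a distinct letter name. Degree 3 of a scale on D must use the letter F.
F# and E## are enharmonically the same pitch, but only F# uses the letter F, so it is the correct spelling here.

F#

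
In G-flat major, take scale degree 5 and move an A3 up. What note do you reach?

F#

Scale degree 5 of Gb major is Db.
An augmented third (5 semitones) above Db lands on the letter F, giving F#.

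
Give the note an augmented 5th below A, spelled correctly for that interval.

A down a perfect fifth is D, so the target letter is D.
From A, an augmented fifth is 8 semitones down: Db.

Db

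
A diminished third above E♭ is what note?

E up a major third is G#, so the target letter is G.
From Eb, a diminished third is 2 semitones up: Gbb.

Gbb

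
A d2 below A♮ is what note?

A down a major second is G, so the target letter is G.
From A, a diminished second is 0 semitones down: G##.

G##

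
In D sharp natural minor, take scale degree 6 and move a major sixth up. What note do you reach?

Scale degree 6 of D# natural minor is B.
A major sixth (9 semitones) above B lands on the letter G, giving G#.

G#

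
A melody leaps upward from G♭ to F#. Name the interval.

augmented seventh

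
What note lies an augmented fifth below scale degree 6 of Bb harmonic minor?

Cbb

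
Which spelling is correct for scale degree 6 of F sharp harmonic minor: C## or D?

Each scale degree takes a distinct letter name. Degree 6 of a scale on F must use the letter D.
D and C## are enharmonically the same pitch, but only D uses the letter D, so it is the correct spelling here.

D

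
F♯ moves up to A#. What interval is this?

Counting letters F–G–A gives a third.
F#→A# = 4 semitones, exactly the major third.

major third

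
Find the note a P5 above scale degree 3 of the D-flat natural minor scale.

Scale degree 3 of Db natural minor is Fb.
A perfect fifth (7 semitones) above Fb lands on the letter C, giving Cb.

Cb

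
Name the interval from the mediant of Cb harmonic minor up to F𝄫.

The mediant of Cb harmonic minor is Ebb.
Ebb up to Fbb: letters E→F make it a second; 1 semitone makes it minor.

minor second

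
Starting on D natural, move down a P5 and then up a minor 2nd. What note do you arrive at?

Ab

A perfect fifth down from D is G (letter G, 7 semitones down).
A minor second up from G is Ab (letter A, 1 semitone up).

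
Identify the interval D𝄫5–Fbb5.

minor third

Counting letters D–E–F gives a third.
Dbb→Fbb = 3 semitones, 1 narrower than the major third (4), so minor.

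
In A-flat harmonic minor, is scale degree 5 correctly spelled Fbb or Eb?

Each scale degree takes a distinct letter name. Degree 5 of a scale on A must use the letter E.
Eb and Fbb are enharmonically the same pitch, but only Eb uses the letter E, so it is the correct spelling here.

Eb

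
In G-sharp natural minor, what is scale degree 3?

Degree 3 takes the letter 2 steps above G, which is B.
In natural minor, degree 3 sits 3 semitones above the tonic. G# + 3 semitones is pitch class 11, spelled on B as B.

B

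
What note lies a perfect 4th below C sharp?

A fourth below C lands on the letter G.
A perfect fourth spans 5 semitones, so C# moves to pitch class 8. On the letter G that is G#.

G#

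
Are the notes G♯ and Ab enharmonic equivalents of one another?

G# = pitch class 8 and Ab = pitch class 8 — the same pitch class, so they are enharmonic equivalents.

Yes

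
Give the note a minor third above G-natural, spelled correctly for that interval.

Bb

A third above G lands on the letter B.
A minor third spans 3 semitones, so G moves to pitch class 10. On the letter B that is Bb.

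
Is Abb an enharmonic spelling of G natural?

Abb = pitch class 7 and G = pitch class 7 — the same pitch class, so they are enharmonic equivalents.

Yes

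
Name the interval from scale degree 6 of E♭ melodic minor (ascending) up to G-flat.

Scale degree 6 of Eb melodic minor (ascending) is C.
C up to Gb: letters C→G make it a fifth; 6 semitones makes it diminished.

diminished fifth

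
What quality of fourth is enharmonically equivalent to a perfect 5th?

doubly augmented

A perfect fifth spans 7 semitones.
A fourth spanning 7 semitones is doubly augmented (the perfect fourth is 5).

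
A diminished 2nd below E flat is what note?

E down a major second is D, so the target letter is D.
From Eb, a diminished second is 0 semitones down: D#.

D#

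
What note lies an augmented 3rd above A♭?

C#

A up a major third is C#, so the target letter is C.
From Ab, an augmented third is 5 semitones up: C#.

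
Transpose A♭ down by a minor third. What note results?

A third below A lands on the letter F.
A minor third spans 3 semitones, so Ab moves to pitch class 5. On the letter F that is F.

F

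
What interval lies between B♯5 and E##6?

augmented fourth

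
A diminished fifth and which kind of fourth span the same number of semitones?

augmented

A diminished fifth spans 6 semitones.
A fourth spanning 6 semitones is augmented (the perfect fourth is 5).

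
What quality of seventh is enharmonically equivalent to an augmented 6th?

minor

An augmented sixth spans 10 semitones.
A seventh spanning 10 semitones is minor (the major seventh is 11).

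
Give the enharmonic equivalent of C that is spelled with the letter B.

Plain B sits 1 semitone below C, so on the letter B the same pitch needs a sharp: B#.

B#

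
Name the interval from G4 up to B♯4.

augmented third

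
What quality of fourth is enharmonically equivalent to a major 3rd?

A major third spans 4 semitones.
A fourth spanning 4 semitones is diminished (the perfect fourth is 5).

diminished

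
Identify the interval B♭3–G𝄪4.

doubly augmented sixth

The letter names run B→G, a span of 5 letter steps, so the interval is some kind of sixth.
Bb to G## is 11 semitones. A major sixth is 9, so 11 makes it doubly augmented.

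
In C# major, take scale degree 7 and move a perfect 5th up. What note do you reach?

Scale degree 7 of C# major is B#.
A perfect fifth (7 semitones) above B# lands on the letter F, giving F##.

F##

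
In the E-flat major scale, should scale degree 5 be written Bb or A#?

Bb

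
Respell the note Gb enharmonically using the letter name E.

E##

Plain E sits 2 semitones below Gb, so on the letter E the same pitch needs a double sharp: E##.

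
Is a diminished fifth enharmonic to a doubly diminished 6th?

Yes

A diminished fifth spans 6 semitones; a doubly diminished sixth spans 6.
They are enharmonically equivalent.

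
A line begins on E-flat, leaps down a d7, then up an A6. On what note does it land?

A diminished seventh down from Eb is F# (letter F, 9 semitones down).
An augmented sixth up from F# is D## (letter D, 10 semitones up).

D##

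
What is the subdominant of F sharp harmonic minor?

B

The F# harmonic minor scale runs F# G# A B C# D E#.
Degree 4 is B.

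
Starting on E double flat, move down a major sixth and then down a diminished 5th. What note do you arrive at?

Cb

A major sixth down from Ebb is Gbb (letter G, 9 semitones down).
A diminished fifth down from Gbb is Cb (letter C, 6 semitones down).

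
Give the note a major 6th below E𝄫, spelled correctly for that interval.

Gbb

E down a major sixth is G, so the target letter is G.
From Ebb, a major sixth is 9 semitones down: Gbb.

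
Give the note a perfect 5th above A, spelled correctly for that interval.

E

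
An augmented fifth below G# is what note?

C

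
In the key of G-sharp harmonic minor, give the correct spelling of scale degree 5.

The G# harmonic minor scale runs G# A# B C# D# E F##.
Degree 5 is D#.

D#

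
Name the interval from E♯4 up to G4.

diminished third

Counting letters E–F–G gives a third.
E#→G = 2 semitones, 2 narrower than the major third (4), so diminished.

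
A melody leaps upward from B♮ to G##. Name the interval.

Counting letters B–C–D–E–F–G gives a sixth.
B→G## = 10 semitones, 1 wider than the major sixth (9), so augmented.

augmented sixth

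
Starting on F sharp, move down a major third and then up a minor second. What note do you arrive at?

Eb

A major third down from F# is D (letter D, 4 semitones down).
A minor second up from D is Eb (letter E, 1 semitone up).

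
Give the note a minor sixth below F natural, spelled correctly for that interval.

F down a major sixth is Ab, so the target letter is A.
From F, a minor sixth is 8 semitones down: A.

A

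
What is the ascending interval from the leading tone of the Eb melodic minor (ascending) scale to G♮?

The leading tone of Eb melodic minor (ascending) is D.
D up to G: letters D→G make it a fourth; 5 semitones makes it perfect.

perfect fourth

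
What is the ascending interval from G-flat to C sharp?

Counting letters G–A–B–C gives a fourth.
Gb→C# = 7 semitones, 2 wider than the perfect fourth (5), so doubly augmented.

doubly augmented fourth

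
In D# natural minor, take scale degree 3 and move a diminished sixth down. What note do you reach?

A##

Scale degree 3 of D# natural minor is F#.
A diminished sixth (7 semitones) below F# lands on the letter A, giving A##.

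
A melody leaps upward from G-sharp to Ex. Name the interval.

Counting letters G–A–B–C–D–E gives a sixth.
G#→E## = 10 semitones, 1 wider than the major sixth (9), so augmented.

augmented sixth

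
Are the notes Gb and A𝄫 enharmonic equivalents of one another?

No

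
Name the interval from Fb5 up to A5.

Counting letters F–G–A gives a third.
Fb→A = 5 semitones, 1 wider than the major third (4), so augmented.

augmented third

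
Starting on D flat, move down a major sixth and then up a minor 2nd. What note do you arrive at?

Gbb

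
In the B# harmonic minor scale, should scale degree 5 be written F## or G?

Each scale degree takes a distinct letter name. Degree 5 of a scale on B must use the letter F.
F## and G are enharmonically the same pitch, but only F## uses the letter F, so it is the correct spelling here.

F##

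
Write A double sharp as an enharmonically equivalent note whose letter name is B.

Plain B sits at the same pitch as A##, so on the letter B the same pitch needs a natural: B.

B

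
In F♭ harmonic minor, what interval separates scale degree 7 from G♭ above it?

Scale degree 7 of Fb harmonic minor is Eb.
Eb up to Gb: letters E→G make it a third; 3 semitones makes it minor.

minor third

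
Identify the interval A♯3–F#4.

minor sixth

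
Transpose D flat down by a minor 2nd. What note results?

A second below D lands on the letter C.
A minor second spans 1 semitone, so Db moves to pitch class 0. On the letter C that is C.

C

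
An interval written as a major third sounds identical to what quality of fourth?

A major third spans 4 semitones.
A fourth spanning 4 semitones is diminished (the perfect fourth is 5).

diminished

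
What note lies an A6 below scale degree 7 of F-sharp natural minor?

Gb

Scale degree 7 of F# natural minor is E.
An augmented sixth (10 semitones) below E lands on the letter G, giving Gb.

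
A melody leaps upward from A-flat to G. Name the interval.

major seventh

Counting letters A–B–C–D–E–F–G gives a seventh.
Ab→G = 11 semitones, exactly the major seventh.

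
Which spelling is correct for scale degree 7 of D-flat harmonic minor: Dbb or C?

C

Each scale degree takes a distinct letter name. Degree 7 of a scale on D must use the letter C.
C and Dbb are enharmonically the same pitch, but only C uses the letter C, so it is the correct spelling here.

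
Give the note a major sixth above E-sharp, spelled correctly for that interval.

E up a major sixth is C#, so the target letter is C.
From E#, a major sixth is 9 semitones up: C##.

C##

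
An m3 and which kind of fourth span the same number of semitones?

A minor third spans 3 semitones.
A fourth spanning 3 semitones is doubly diminished (the perfect fourth is 5).

doubly diminished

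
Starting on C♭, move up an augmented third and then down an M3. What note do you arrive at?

C

An augmented third up from Cb is E (letter E, 5 semitones up).
A major third down from E is C (letter C, 4 semitones down).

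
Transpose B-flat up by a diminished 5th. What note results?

Fb

B up a perfect fifth is F#, so the target letter is F.
From Bb, a diminished fifth is 6 semitones up: Fb.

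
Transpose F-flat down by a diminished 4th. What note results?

F down a perfect fourth is C, so the target letter is C.
From Fb, a diminished fourth is 4 semitones down: C.

C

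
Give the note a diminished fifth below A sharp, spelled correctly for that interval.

D##

A fifth below A lands on the letter D.
A diminished fifth spans 6 semitones, so A# moves to pitch class 4. On the letter D that is D##.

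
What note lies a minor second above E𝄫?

Fbb

A second above E lands on the letter F.
A minor second spans 1 semitone, so Ebb moves to pitch class 3. On the letter F that is Fbb.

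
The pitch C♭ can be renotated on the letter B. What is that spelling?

Cb is pitch class 11. The letter B alone is pitch class 11.
Pitch class 11 on B needs no accidental: B.

B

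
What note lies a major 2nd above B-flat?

A second above B lands on the letter C.
A major second spans 2 semitones, so Bb moves to pitch class 0. On the letter C that is C.

C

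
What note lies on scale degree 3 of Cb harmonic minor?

Ebb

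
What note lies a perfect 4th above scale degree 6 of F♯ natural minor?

G

Scale degree 6 of F# natural minor is D.
A perfect fourth (5 semitones) above D lands on the letter G, giving G.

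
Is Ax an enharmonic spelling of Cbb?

No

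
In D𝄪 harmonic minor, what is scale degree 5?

A##

Degree 5 takes the letter 4 steps above D, which is A.
In harmonic minor, degree 5 sits 7 semitones above the tonic. D## + 7 semitones is pitch class 11, spelled on A as A##.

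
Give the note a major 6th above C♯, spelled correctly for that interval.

A#

C up a major sixth is A, so the target letter is A.
From C#, a major sixth is 9 semitones up: A#.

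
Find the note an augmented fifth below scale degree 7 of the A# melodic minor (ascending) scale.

Scale degree 7 of A# melodic minor (ascending) is G##.
An augmented fifth (8 semitones) below G## lands on the letter C, giving C#.

C#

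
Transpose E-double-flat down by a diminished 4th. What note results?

Bb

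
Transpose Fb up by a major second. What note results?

F up a major second is G, so the target letter is G.
From Fb, a major second is 2 semitones up: Gb.

Gb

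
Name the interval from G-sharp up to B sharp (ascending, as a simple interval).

The letter names run G→B, a span of 2 letter steps, so the interval is some kind of third.
G# to B# is 4 semitones. A major third is 4, so 4 makes it major.

major third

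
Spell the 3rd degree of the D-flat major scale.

The Db major scale runs Db Eb F Gb Ab Bb C.
Degree 3 is F.

F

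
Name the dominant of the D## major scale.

A##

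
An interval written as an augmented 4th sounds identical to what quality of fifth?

An augmented fourth spans 6 semitones.
A fifth spanning 6 semitones is diminished (the perfect fifth is 7).

diminished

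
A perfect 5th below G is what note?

C

A fifth below G lands on the letter C.
A perfect fifth spans 7 semitones, so G moves to pitch class 0. On the letter C that is C.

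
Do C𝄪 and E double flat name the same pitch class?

Yes

C## = pitch class 2 and Ebb = pitch class 2 — the same pitch class, so they are enharmonic equivalents.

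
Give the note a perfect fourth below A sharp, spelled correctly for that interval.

E#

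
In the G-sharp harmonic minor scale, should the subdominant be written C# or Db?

Each scale degree takes a distinct letter name. Degree 4 of a scale on G must use the letter C.
C# and Db are enharmonically the same pitch, but only C# uses the letter C, so it is the correct spelling here.

C#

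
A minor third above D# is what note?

F#

D up a major third is F#, so the target letter is F.
From D#, a minor third is 3 semitones up: F#.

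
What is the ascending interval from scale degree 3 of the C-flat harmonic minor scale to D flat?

major seventh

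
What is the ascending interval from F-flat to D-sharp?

doubly augmented sixth

Counting letters F–G–A–B–C–D gives a sixth.
Fb→D# = 11 semitones, 2 wider than the major sixth (9), so doubly augmented.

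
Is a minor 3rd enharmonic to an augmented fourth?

No

A minor third spans 3 semitones; an augmented fourth spans 6.
The spans differ, so they are not enharmonic equivalents.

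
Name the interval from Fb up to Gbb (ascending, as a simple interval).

Counting letters F–G gives a second.
Fb→Gbb = 1 semitone, 1 narrower than the major second (2), so minor.

minor second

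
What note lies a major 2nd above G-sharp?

A#

A second above G lands on the letter A.
A major second spans 2 semitones, so G# moves to pitch class 10. On the letter A that is A#.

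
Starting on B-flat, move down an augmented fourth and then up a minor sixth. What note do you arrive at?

An augmented fourth down from Bb is Fb (letter F, 6 semitones down).
A minor sixth up from Fb is Dbb (letter D, 8 semitones up).

Dbb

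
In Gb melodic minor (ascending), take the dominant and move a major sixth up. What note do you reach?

Bb

The dominant of Gb melodic minor (ascending) is Db.
A major sixth (9 semitones) above Db lands on the letter B, giving Bb.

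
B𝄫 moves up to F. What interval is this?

The letter names run B→F, a span of 4 letter steps, so the interval is some kind of fifth.
Bbb to F is 8 semitones. A perfect fifth is 7, so 8 makes it augmented.

augmented fifth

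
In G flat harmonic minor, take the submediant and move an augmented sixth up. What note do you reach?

The submediant of Gb harmonic minor is Ebb.
An augmented sixth (10 semitones) above Ebb lands on the letter C, giving C.

C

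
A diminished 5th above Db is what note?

A fifth above D lands on the letter A.
A diminished fifth spans 6 semitones, so Db moves to pitch class 7. On the letter A that is Abb.

Abb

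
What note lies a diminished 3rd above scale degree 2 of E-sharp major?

Scale degree 2 of E# major is F##.
A diminished third (2 semitones) above F## lands on the letter A, giving A.

A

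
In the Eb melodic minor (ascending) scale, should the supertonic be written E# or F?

Each scale degree takes a distinct letter name. Degree 2 of a scale on E must use the letter F.
F and E# are enharmonically the same pitch, but only F uses the letter F, so it is the correct spelling here.

F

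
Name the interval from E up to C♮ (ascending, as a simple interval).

minor sixth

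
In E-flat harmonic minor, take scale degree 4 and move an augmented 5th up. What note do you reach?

Scale degree 4 of Eb harmonic minor is Ab.
An augmented fifth (8 semitones) above Ab lands on the letter E, giving E.

E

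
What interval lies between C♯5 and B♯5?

The letter names run C→B, a span of 6 letter steps, so the interval is some kind of seventh.
C# to B# is 11 semitones. A major seventh is 11, so 11 makes it major.

major seventh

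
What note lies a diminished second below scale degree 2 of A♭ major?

A#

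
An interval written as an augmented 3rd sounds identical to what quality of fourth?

perfect

An augmented third spans 5 semitones.
A fourth spanning 5 semitones is perfect (the perfect fourth is 5).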